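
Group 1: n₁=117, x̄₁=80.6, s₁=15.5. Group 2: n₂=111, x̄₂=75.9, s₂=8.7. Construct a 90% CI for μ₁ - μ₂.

Difference = 4.7. SE = √(15.5²/117 + 8.7²/111) = 1.654. CI = (1.98, 7.42)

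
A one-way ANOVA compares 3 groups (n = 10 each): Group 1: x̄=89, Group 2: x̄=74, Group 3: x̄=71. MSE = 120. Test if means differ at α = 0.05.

Grand mean = 78.0. SS_between = 1860.0, MS_between = 930.0. F = 7.75, F_crit ≈ 3.354. Reject H₀.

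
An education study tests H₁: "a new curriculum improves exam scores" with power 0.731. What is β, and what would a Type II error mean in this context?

β = 1 - power = 1 - 0.731 = 0.269. A Type II error is failing to reject H₀ when H₀ is false (false negative) — here, failing to conclude that a new curriculum improves exam scores when in fact it is true. Consequence: keeping the old curriculum when the new one would have helped students.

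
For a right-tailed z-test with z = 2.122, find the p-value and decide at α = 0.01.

p = P(Z > 2.122) = 1 - Φ(2.122) ≈ 0.0169. Since p ≥ 0.01, fail to reject H₀ (not significant) at α = 0.01.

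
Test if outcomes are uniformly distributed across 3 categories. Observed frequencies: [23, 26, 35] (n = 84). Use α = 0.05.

Expected = 28 each. χ² = Σ(O-E)²/E = 2.786. df = 2, critical value = 5.991. Fail to reject H₀.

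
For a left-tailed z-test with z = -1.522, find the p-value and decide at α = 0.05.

p = P(Z < -1.522) = Φ(-1.522) ≈ 0.064. Since p ≥ 0.05, fail to reject H₀ (not significant) at α = 0.05.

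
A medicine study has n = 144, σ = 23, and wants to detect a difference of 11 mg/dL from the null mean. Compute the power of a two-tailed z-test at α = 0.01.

SE = σ/√n = 23/√144 = 1.917. Non-centrality λ = d/SE = 11/1.917 = 5.739. Power ≈ Φ(λ - z_{α/2}) = Φ(5.739 - 2.576) = Φ(3.163) = 0.999.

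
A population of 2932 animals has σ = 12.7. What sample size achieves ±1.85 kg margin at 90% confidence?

Without FPC: n₀ = (1.645×12.7/1.85)² = 127.525. With FPC: n = n₀N/(n₀+N-1) = 122.2 → n = 123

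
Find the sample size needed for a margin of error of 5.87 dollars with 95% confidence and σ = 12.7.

n = (z*σ/E)² = (1.96×12.7/5.87)² = 18.0 → n = 18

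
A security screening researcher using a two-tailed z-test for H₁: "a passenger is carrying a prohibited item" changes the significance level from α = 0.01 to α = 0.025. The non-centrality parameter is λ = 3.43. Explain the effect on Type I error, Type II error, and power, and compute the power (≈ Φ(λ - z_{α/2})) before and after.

Increasing α from 0.01 to 0.025:
• Type I error rate increases (α is the Type I rate by definition).
• Critical value moves from z_{α/2} = 2.576 to 2.241, so power = Φ(λ - z_{α/2}) goes from Φ(3.43 - 2.576) = 0.803 to Φ(3.43 - 2.241) = 0.883.
• Type II error rate β = 1 - power therefore decreases (0.197 → 0.117).
Appropriate when false negatives are costly — here, letting a prohibited item through — security breach.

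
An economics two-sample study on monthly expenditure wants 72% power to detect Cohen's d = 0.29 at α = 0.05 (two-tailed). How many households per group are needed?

z_{α/2} = 1.96, z_β = Φ⁻¹(0.72) = 0.583. For small effect (d = 0.29): n per group = 2(z_{α/2} + z_β)²/d² = 2(1.96 + 0.583)²/0.29² = 153.8 → 154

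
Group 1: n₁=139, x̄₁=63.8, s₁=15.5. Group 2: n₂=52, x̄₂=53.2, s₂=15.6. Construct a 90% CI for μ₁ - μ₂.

Difference = 10.6. SE = √(15.5²/139 + 15.6²/52) = 2.531. CI = (6.44, 14.76)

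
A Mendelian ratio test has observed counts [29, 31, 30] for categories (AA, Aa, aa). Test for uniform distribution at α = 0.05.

Expected = 30 each. χ² = Σ(O-E)²/E = 0.067. df = 2, critical value = 5.991. Fail to reject H₀.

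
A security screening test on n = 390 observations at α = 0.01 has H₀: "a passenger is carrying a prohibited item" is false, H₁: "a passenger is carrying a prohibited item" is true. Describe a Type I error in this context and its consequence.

Type I error: rejecting H₀ when it is true — concluding that a passenger is carrying a prohibited item when in fact it is not. Consequence: detaining an innocent passenger — delay and inconvenience.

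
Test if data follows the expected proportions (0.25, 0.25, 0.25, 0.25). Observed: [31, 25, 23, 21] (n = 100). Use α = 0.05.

Expected: [25.0, 25.0, 25.0, 25.0]. χ² = 2.24. df = 3, critical = 7.815. Fail to reject H₀.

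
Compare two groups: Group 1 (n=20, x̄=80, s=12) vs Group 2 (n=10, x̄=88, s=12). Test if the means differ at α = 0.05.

Pooled sp = 12.0. t = -1.721, df = 28. Critical t = ±2.048. Fail to reject H₀.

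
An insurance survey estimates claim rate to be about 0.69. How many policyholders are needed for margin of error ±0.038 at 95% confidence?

n = z²p(1-p)/E² = 1.96²×0.69×0.31/0.038² = 569.1 → n = 570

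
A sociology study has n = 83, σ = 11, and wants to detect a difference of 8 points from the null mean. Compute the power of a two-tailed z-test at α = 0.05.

SE = σ/√n = 11/√83 = 1.207. Non-centrality λ = d/SE = 8/1.207 = 6.626. Power ≈ Φ(λ - z_{α/2}) = Φ(6.626 - 1.96) = Φ(4.666) = 1.0.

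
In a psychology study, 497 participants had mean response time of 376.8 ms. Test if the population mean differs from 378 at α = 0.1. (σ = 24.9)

z = (x̄ - μ₀)/(σ/√n) = (376.8 - 378)/(24.9/√497) = -1.074. Critical value: ±1.645. Since |-1.074| ≤ 1.645, Fail to reject H₀.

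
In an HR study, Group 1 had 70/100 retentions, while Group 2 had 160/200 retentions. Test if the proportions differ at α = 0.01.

p̂₁ = 0.7, p̂₂ = 0.8, pooled p̂ = 0.767. z = -1.93. Critical: ±2.576. Fail to reject H₀.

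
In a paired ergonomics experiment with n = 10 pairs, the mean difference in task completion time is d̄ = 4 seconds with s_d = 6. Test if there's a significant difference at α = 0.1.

t = d̄/(s_d/√n) = 4/(6/√10) = 2.108. df = 9, critical t = ±1.833. Reject H₀.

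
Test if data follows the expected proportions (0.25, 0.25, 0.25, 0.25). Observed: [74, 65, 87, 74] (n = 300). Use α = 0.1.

Expected: [75.0, 75.0, 75.0, 75.0]. χ² = 3.28. df = 3, critical = 6.251. Fail to reject H₀.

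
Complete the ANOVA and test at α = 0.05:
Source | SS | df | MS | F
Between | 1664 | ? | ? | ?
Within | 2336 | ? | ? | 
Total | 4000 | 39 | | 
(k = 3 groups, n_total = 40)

df_between = 2, df_within = 37. MS_between = 832.0, MS_within = 63.14. F = 13.178, F_crit ≈ 3.252. Reject H₀.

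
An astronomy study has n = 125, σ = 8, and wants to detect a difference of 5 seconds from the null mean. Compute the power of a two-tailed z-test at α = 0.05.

SE = σ/√n = 8/√125 = 0.716. Non-centrality λ = d/SE = 5/0.716 = 6.988. Power ≈ Φ(λ - z_{α/2}) = Φ(6.988 - 1.96) = Φ(5.028) = 1.0.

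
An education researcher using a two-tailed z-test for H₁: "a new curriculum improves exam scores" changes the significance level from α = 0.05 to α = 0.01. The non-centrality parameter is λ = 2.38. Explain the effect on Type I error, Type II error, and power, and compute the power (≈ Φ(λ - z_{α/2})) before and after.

Decreasing α from 0.05 to 0.01:
• Type I error rate decreases (α is the Type I rate by definition).
• Critical value moves from z_{α/2} = 1.96 to 2.576, so power = Φ(λ - z_{α/2}) goes from Φ(2.38 - 1.96) = 0.663 to Φ(2.38 - 2.576) = 0.422.
• Type II error rate β = 1 - power therefore increases (0.337 → 0.578).
Appropriate when false positives are costly — here, adopting a curriculum that gives no real benefit — disruption for nothing.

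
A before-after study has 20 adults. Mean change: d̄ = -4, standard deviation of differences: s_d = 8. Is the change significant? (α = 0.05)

t = d̄/(s_d/√n) = -4/(8/√20) = -2.236. df = 19, critical t = ±2.093. Reject H₀.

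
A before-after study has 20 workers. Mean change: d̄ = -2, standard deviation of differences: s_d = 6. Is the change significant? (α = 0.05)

t = d̄/(s_d/√n) = -2/(6/√20) = -1.491. df = 19, critical t = ±2.093. Fail to reject H₀.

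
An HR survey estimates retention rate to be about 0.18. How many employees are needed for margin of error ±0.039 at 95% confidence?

n = z²p(1-p)/E² = 1.96²×0.18×0.82/0.039² = 372.8 → n = 373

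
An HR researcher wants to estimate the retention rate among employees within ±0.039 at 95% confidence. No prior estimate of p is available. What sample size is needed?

Conservative approach: use p = 0.5 (maximizes p(1-p) = 0.25). n = z²(0.25)/E² = 1.96²×0.25/0.039² = 631.4 → n = 632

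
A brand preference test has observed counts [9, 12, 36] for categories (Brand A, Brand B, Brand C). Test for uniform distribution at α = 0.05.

Expected = 19 each. χ² = Σ(O-E)²/E = 23.053. df = 2, critical value = 5.991. Reject H₀.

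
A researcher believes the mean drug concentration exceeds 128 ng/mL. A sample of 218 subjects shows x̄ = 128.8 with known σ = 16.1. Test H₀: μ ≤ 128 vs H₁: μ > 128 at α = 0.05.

z = 0.734. Critical value: 1.645. Fail to reject H₀.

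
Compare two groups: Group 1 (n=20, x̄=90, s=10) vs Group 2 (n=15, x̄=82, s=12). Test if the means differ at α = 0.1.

Pooled sp = 10.89. t = 2.15, df = 33. Critical t = ±1.692. Reject H₀.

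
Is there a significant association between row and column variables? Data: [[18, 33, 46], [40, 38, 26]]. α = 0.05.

χ² = 14.026. df = 2, critical = 5.991. Reject H₀. Variables are dependent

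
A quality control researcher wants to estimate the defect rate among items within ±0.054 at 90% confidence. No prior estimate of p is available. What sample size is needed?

Conservative approach: use p = 0.5 (maximizes p(1-p) = 0.25). n = z²(0.25)/E² = 1.645²×0.25/0.054² = 232.0 → n = 232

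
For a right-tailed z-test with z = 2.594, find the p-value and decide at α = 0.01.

p = P(Z > 2.594) = 1 - Φ(2.594) ≈ 0.0047. Since p < 0.01, reject H₀ (significant) at α = 0.01.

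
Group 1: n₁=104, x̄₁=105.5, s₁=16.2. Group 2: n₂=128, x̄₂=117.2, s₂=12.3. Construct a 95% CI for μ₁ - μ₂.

Difference = -11.7. SE = √(16.2²/104 + 12.3²/128) = 1.925. CI = (-15.47, -7.93)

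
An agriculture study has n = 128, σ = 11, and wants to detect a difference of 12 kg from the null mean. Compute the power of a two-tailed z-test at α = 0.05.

SE = σ/√n = 11/√128 = 0.972. Non-centrality λ = d/SE = 12/0.972 = 12.342. Power ≈ Φ(λ - z_{α/2}) = Φ(12.342 - 1.96) = Φ(10.382) = 1.0.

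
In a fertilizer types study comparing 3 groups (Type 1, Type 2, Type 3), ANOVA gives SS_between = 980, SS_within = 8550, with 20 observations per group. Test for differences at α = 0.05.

df_between = 2, df_within = 57. F = MS_between/MS_within = 490.0/150.0 = 3.267. F_crit ≈ 3.159. Reject H₀. At least one mean differs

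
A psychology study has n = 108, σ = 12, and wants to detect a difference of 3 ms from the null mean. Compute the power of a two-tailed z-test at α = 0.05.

SE = σ/√n = 12/√108 = 1.155. Non-centrality λ = d/SE = 3/1.155 = 2.598. Power ≈ Φ(λ - z_{α/2}) = Φ(2.598 - 1.96) = Φ(0.638) = 0.738.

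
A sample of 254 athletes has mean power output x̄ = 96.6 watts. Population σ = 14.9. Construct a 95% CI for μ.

CI = x̄ ± z*(σ/√n) = 96.6 ± 1.96(14.9/√254) = 96.6 ± 1.83 = (94.77, 98.43)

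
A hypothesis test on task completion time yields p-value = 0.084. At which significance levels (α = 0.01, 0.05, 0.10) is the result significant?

p = 0.084. Significant at: α = 0.1.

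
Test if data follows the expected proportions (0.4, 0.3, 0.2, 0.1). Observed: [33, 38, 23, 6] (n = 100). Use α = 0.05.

Expected: [40.0, 30.0, 20.0, 10.0]. χ² = 5.408. df = 3, critical = 7.815. Fail to reject H₀.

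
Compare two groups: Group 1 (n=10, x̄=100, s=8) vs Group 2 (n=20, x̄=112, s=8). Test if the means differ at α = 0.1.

Pooled sp = 8.0. t = -3.873, df = 28. Critical t = ±1.701. Reject H₀.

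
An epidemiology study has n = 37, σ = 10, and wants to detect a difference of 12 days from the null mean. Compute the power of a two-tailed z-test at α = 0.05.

SE = σ/√n = 10/√37 = 1.644. Non-centrality λ = d/SE = 12/1.644 = 7.299. Power ≈ Φ(λ - z_{α/2}) = Φ(7.299 - 1.96) = Φ(5.339) = 1.0.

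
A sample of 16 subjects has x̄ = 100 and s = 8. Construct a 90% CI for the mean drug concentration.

CI = x̄ ± t*(s/√n) = 100 ± 1.753(8/√16) = (96.49, 103.51)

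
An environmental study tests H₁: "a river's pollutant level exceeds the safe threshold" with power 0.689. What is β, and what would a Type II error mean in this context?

β = 1 - power = 1 - 0.689 = 0.311. A Type II error is failing to reject H₀ when H₀ is false (false negative) — here, failing to conclude that a river's pollutant level exceeds the safe threshold when in fact it is true. Consequence: allowing unsafe pollution to continue.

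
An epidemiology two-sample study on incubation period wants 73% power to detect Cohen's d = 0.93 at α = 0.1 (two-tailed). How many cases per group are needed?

z_{α/2} = 1.645, z_β = Φ⁻¹(0.73) = 0.613. For large effect (d = 0.93): n per group = 2(z_{α/2} + z_β)²/d² = 2(1.645 + 0.613)²/0.93² = 11.8 → 12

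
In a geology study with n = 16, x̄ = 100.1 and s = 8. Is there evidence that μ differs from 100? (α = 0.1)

t = (x̄ - μ₀)/(s/√n) = (100.1 - 100)/(8/√16) = 0.05. df = 15, critical t = ±1.753. Fail to reject H₀.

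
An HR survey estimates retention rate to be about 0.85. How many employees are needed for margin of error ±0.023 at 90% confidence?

n = z²p(1-p)/E² = 1.645²×0.85×0.15/0.023² = 652.2 → n = 653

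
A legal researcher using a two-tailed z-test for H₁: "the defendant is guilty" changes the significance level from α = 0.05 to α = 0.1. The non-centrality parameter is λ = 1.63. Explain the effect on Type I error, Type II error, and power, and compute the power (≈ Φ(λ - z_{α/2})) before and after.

Increasing α from 0.05 to 0.1:
• Type I error rate increases (α is the Type I rate by definition).
• Critical value moves from z_{α/2} = 1.96 to 1.645, so power = Φ(λ - z_{α/2}) goes from Φ(1.63 - 1.96) = 0.371 to Φ(1.63 - 1.645) = 0.494.
• Type II error rate β = 1 - power therefore decreases (0.629 → 0.506).
Appropriate when false negatives are costly — here, acquitting a guilty person.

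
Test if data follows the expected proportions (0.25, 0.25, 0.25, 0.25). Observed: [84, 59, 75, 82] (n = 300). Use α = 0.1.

Expected: [75.0, 75.0, 75.0, 75.0]. χ² = 5.147. df = 3, critical = 6.251. Fail to reject H₀.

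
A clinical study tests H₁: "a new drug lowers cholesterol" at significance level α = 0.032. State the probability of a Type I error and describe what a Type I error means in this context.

P(Type I error) = α = 0.032. A Type I error is rejecting H₀ when H₀ is actually true (false positive) — here, concluding that a new drug lowers cholesterol when in fact this is not the case. Consequence: approving an ineffective drug — patients take a useless medication and may skip effective alternatives.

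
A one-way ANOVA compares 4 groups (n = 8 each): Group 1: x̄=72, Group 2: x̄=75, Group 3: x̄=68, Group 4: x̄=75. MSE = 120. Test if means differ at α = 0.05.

Grand mean = 72.5. SS_between = 264.0, MS_between = 88.0. F = 0.733, F_crit ≈ 2.947. Fail to reject H₀.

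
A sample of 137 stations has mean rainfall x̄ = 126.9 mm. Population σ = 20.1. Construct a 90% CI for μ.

CI = x̄ ± z*(σ/√n) = 126.9 ± 1.645(20.1/√137) = 126.9 ± 2.82 = (124.08, 129.72)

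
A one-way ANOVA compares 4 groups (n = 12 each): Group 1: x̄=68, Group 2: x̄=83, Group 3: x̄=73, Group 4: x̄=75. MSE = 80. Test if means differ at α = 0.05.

Grand mean = 74.75. SS_between = 1401.0, MS_between = 467.0. F = 5.838, F_crit ≈ 2.816. Reject H₀.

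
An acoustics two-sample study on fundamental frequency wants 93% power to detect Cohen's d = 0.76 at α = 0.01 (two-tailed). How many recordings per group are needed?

z_{α/2} = 2.576, z_β = Φ⁻¹(0.93) = 1.476. For medium effect (d = 0.76): n per group = 2(z_{α/2} + z_β)²/d² = 2(2.576 + 1.476)²/0.76² = 56.9 → 57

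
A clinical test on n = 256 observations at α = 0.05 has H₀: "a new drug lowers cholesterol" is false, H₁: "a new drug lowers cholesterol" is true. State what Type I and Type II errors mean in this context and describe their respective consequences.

Type I (false positive): concluding that a new drug lowers cholesterol when it is not — approving an ineffective drug — patients take a useless medication and may skip effective alternatives. Type II (false negative): failing to conclude that a new drug lowers cholesterol when it is — shelving an effective drug — patients miss out on a treatment that would have helped. Which is costlier depends on domain priorities and is a judgement call rather than a statistical fact.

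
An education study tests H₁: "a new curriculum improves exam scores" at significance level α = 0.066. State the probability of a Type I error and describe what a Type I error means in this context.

P(Type I error) = α = 0.066. A Type I error is rejecting H₀ when H₀ is actually true (false positive) — here, concluding that a new curriculum improves exam scores when in fact this is not the case. Consequence: adopting a curriculum that gives no real benefit — disruption for nothing.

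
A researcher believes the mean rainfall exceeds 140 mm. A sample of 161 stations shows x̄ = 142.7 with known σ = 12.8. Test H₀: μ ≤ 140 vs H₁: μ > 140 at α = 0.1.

z = 2.676. Critical value: 1.28. Reject H₀.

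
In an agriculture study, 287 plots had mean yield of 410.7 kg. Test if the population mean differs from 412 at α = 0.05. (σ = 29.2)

z = (x̄ - μ₀)/(σ/√n) = (410.7 - 412)/(29.2/√287) = -0.754. Critical value: ±1.96. Since |-0.754| ≤ 1.96, Fail to reject H₀.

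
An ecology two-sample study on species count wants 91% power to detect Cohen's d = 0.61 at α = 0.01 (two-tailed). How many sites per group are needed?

z_{α/2} = 2.576, z_β = Φ⁻¹(0.91) = 1.341. For medium effect (d = 0.61): n per group = 2(z_{α/2} + z_β)²/d² = 2(2.576 + 1.341)²/0.61² = 82.5 → 83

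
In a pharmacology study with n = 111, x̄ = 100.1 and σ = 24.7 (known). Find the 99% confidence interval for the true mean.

CI = x̄ ± z*(σ/√n) = 100.1 ± 2.576(24.7/√111) = 100.1 ± 6.04 = (94.06, 106.14)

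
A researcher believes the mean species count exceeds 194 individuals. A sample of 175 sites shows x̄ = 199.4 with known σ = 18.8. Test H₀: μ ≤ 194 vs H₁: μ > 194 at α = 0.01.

z = 3.8. Critical value: 2.33. Reject H₀.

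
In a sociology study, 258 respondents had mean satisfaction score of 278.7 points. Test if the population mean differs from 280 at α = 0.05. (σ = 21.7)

z = (x̄ - μ₀)/(σ/√n) = (278.7 - 280)/(21.7/√258) = -0.962. Critical value: ±1.96. Since |-0.962| ≤ 1.96, Fail to reject H₀.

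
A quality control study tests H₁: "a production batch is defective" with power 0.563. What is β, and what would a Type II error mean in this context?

β = 1 - power = 1 - 0.563 = 0.437. A Type II error is failing to reject H₀ when H₀ is false (false negative) — here, failing to conclude that a production batch is defective when in fact it is true. Consequence: shipping a defective batch — faulty products reach customers.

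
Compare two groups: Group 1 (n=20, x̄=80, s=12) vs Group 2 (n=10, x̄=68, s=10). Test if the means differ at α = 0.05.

Pooled sp = 11.4. t = 2.719, df = 28. Critical t = ±2.048. Reject H₀.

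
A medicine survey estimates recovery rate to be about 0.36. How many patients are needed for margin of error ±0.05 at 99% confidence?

n = z²p(1-p)/E² = 2.576²×0.36×0.64/0.05² = 611.6 → n = 612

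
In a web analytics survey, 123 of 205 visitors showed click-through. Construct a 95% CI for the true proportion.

p̂ = 0.6. CI = p̂ ± z*√(p̂(1-p̂)/n) = (0.533, 0.667)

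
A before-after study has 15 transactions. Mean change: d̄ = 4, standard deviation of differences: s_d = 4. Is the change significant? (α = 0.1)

t = d̄/(s_d/√n) = 4/(4/√15) = 3.873. df = 14, critical t = ±1.761. Reject H₀.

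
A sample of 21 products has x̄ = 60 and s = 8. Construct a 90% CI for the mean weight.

CI = x̄ ± t*(s/√n) = 60 ± 1.725(8/√21) = (56.99, 63.01)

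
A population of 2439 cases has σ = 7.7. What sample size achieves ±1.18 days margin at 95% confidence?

Without FPC: n₀ = (1.96×7.7/1.18)² = 163.58. With FPC: n = n₀N/(n₀+N-1) = 153.4 → n = 154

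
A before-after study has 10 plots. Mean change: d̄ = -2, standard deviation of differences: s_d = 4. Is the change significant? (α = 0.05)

t = d̄/(s_d/√n) = -2/(4/√10) = -1.581. df = 9, critical t = ±2.262. Fail to reject H₀.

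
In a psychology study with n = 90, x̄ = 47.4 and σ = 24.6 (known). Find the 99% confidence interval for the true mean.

CI = x̄ ± z*(σ/√n) = 47.4 ± 2.576(24.6/√90) = 47.4 ± 6.68 = (40.72, 54.08)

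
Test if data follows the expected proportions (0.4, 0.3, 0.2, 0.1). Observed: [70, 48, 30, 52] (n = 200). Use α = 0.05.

Expected: [80.0, 60.0, 40.0, 20.0]. χ² = 57.35. df = 3, critical = 7.815. Reject H₀.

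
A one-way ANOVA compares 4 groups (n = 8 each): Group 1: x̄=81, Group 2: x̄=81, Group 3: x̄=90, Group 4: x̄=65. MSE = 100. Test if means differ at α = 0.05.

Grand mean = 79.25. SS_between = 2598.0, MS_between = 866.0. F = 8.66, F_crit ≈ 2.947. Reject H₀.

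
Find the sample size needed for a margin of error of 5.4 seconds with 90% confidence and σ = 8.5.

n = (z*σ/E)² = (1.645×8.5/5.4)² = 6.7 → n = 7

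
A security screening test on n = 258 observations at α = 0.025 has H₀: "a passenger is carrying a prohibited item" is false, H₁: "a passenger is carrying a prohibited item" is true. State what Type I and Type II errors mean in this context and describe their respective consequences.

Type I (false positive): concluding that a passenger is carrying a prohibited item when it is not — detaining an innocent passenger — delay and inconvenience. Type II (false negative): failing to conclude that a passenger is carrying a prohibited item when it is — letting a prohibited item through — security breach. Which is costlier depends on domain priorities and is a judgement call rather than a statistical fact.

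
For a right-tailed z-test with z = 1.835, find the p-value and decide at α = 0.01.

p = P(Z > 1.835) = 1 - Φ(1.835) ≈ 0.0333. Since p ≥ 0.01, fail to reject H₀ (not significant) at α = 0.01.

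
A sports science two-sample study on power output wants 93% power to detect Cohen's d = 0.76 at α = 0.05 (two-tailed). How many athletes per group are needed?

z_{α/2} = 1.96, z_β = Φ⁻¹(0.93) = 1.476. For medium effect (d = 0.76): n per group = 2(z_{α/2} + z_β)²/d² = 2(1.96 + 1.476)²/0.76² = 40.9 → 41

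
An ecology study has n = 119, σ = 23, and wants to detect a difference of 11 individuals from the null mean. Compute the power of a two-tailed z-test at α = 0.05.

SE = σ/√n = 23/√119 = 2.108. Non-centrality λ = d/SE = 11/2.108 = 5.217. Power ≈ Φ(λ - z_{α/2}) = Φ(5.217 - 1.96) = Φ(3.257) = 0.999.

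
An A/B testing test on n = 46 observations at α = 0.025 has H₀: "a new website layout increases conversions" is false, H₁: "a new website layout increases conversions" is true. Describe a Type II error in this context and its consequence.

Type II error: failing to reject H₀ when it is false — concluding that a new website layout increases conversions is not supported when in fact it is. Consequence: discarding a layout that would have improved conversions — lost revenue.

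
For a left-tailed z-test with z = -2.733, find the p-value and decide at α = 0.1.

p = P(Z < -2.733) = Φ(-2.733) ≈ 0.0031. Since p < 0.1, reject H₀ (significant) at α = 0.1.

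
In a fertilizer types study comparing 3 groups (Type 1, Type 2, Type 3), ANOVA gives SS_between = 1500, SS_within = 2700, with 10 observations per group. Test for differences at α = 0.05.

df_between = 2, df_within = 27. F = MS_between/MS_within = 750.0/100.0 = 7.5. F_crit ≈ 3.354. Reject H₀. At least one mean differs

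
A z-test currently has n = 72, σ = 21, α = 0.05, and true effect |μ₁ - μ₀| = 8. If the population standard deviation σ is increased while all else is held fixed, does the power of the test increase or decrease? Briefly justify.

Power decreases: a larger σ inflates the standard error σ/√n, pulling the sampling distribution under H₁ back toward the critical value.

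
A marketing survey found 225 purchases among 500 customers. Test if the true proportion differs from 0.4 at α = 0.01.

p̂ = 0.45, p₀ = 0.4. z = (p̂ - p₀)/√(p₀(1-p₀)/n) = 2.282. Critical: ±2.576. Fail to reject H₀.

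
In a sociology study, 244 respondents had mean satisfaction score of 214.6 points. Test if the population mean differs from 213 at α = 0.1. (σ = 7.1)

z = (x̄ - μ₀)/(σ/√n) = (214.6 - 213)/(7.1/√244) = 3.52. Critical value: ±1.645. Since |3.52| > 1.645, Reject H₀.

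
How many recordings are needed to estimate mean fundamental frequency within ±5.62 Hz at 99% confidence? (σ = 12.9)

n = (z*σ/E)² = (2.576×12.9/5.62)² = 35.0 → n = 35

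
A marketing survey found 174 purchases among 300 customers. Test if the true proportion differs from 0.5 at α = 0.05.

p̂ = 0.58, p₀ = 0.5. z = (p̂ - p₀)/√(p₀(1-p₀)/n) = 2.771. Critical: ±1.96. Reject H₀.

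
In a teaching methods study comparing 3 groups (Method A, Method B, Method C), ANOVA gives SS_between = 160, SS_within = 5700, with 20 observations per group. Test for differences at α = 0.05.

df_between = 2, df_within = 57. F = MS_between/MS_within = 80.0/100.0 = 0.8. F_crit ≈ 3.159. Fail to reject H₀.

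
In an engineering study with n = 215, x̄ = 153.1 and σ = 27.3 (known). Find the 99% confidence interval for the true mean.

CI = x̄ ± z*(σ/√n) = 153.1 ± 2.576(27.3/√215) = 153.1 ± 4.8 = (148.3, 157.9)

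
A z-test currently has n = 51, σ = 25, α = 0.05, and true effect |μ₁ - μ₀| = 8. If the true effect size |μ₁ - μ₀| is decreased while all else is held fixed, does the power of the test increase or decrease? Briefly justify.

Power decreases: a smaller true effect decreases the non-centrality λ = |μ₁ - μ₀|/(σ/√n).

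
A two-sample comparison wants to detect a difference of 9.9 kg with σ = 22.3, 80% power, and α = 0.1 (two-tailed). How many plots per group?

n per group = 2(z_α/2 + z_β)²σ²/d² = 2×(1.645 + 0.84)²×22.3²/9.9² = 62.7 → n = 63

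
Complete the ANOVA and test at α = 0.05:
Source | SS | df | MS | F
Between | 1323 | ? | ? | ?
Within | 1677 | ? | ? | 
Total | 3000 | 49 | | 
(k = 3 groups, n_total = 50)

df_between = 2, df_within = 47. MS_between = 661.5, MS_within = 35.68. F = 18.539, F_crit ≈ 3.195. Reject H₀.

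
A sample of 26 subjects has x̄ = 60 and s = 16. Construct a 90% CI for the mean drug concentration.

CI = x̄ ± t*(s/√n) = 60 ± 1.708(16/√26) = (54.64, 65.36)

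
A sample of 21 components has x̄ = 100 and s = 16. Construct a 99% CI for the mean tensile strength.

CI = x̄ ± t*(s/√n) = 100 ± 2.845(16/√21) = (90.07, 109.93)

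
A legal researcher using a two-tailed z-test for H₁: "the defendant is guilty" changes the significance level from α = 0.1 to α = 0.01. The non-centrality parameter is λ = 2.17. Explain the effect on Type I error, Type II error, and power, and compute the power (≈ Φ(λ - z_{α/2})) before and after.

Decreasing α from 0.1 to 0.01:
• Type I error rate decreases (α is the Type I rate by definition).
• Critical value moves from z_{α/2} = 1.645 to 2.576, so power = Φ(λ - z_{α/2}) goes from Φ(2.17 - 1.645) = 0.7 to Φ(2.17 - 2.576) = 0.342.
• Type II error rate β = 1 - power therefore increases (0.3 → 0.658).
Appropriate when false positives are costly — here, convicting an innocent person.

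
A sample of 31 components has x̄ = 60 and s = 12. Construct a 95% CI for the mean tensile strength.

CI = x̄ ± t*(s/√n) = 60 ± 2.042(12/√31) = (55.6, 64.4)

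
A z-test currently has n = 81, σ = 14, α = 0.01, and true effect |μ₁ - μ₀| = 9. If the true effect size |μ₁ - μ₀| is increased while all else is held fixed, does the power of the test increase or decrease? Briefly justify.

Power increases: a larger true effect increases the non-centrality λ = |μ₁ - μ₀|/(σ/√n).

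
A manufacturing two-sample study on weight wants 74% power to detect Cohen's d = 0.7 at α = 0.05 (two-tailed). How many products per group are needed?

z_{α/2} = 1.96, z_β = Φ⁻¹(0.74) = 0.643. For medium effect (d = 0.7): n per group = 2(z_{α/2} + z_β)²/d² = 2(1.96 + 0.643)²/0.7² = 27.7 → 28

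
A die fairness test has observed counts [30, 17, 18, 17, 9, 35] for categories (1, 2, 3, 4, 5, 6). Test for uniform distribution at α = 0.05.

Expected = 21 each. χ² = Σ(O-E)²/E = 22.0. df = 5, critical value = 11.07. Reject H₀.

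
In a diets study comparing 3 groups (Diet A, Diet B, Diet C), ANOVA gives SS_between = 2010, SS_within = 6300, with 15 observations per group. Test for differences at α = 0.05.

df_between = 2, df_within = 42. F = MS_between/MS_within = 1005.0/150.0 = 6.7. F_crit ≈ 3.22. Reject H₀. At least one mean differs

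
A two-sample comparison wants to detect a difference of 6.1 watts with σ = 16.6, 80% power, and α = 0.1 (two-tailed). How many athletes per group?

n per group = 2(z_α/2 + z_β)²σ²/d² = 2×(1.645 + 0.84)²×16.6²/6.1² = 91.5 → n = 92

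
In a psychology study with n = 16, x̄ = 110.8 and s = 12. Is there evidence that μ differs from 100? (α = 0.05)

t = (x̄ - μ₀)/(s/√n) = (110.8 - 100)/(12/√16) = 3.6. df = 15, critical t = ±2.131. Reject H₀.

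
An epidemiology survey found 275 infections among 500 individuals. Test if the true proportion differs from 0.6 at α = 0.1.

p̂ = 0.55, p₀ = 0.6. z = (p̂ - p₀)/√(p₀(1-p₀)/n) = -2.282. Critical: ±1.645. Reject H₀.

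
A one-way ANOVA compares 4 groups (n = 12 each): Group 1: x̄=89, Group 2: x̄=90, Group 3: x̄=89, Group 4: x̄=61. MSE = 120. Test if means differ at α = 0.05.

Grand mean = 82.25. SS_between = 7233.0, MS_between = 2411.0. F = 20.092, F_crit ≈ 2.816. Reject H₀.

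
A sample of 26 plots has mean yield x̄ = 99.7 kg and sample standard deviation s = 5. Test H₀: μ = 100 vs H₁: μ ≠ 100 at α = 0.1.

t = (x̄ - μ₀)/(s/√n) = (99.7 - 100)/(5/√26) = -0.306. df = 25, critical t = ±1.708. Fail to reject H₀.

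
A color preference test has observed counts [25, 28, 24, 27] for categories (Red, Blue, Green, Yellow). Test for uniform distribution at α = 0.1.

Expected = 26 each. χ² = Σ(O-E)²/E = 0.385. df = 3, critical value = 6.251. Fail to reject H₀.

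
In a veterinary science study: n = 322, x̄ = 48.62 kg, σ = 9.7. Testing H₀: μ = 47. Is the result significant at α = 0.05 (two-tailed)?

z = (48.62 - 47)/(9.7/√322) = 2.997. Since |z| > 1.96, significant at α = 0.05.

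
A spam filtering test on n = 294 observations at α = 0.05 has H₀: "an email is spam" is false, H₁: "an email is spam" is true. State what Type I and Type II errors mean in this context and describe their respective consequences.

Type I (false positive): concluding that an email is spam when it is not — a legitimate email is sent to the spam folder and the user misses it. Type II (false negative): failing to conclude that an email is spam when it is — a spam email lands in the inbox. Which is costlier depends on domain priorities and is a judgement call rather than a statistical fact.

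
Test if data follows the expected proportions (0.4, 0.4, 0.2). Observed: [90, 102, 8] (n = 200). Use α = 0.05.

Expected: [80.0, 80.0, 40.0]. χ² = 32.9. df = 2, critical = 5.991. Reject H₀.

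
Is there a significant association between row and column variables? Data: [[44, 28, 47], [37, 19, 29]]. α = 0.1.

χ² = 0.951. df = 2, critical = 4.605. Fail to reject H₀. No evidence of dependence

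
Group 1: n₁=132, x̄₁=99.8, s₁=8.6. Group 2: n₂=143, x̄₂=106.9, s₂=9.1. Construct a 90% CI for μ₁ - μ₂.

Difference = -7.1. SE = √(8.6²/132 + 9.1²/143) = 1.067. CI = (-8.86, -5.34)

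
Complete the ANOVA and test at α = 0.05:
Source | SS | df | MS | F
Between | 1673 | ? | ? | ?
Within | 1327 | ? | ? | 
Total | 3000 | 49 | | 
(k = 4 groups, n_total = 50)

df_between = 3, df_within = 46. MS_between = 557.67, MS_within = 28.85. F = 19.331, F_crit ≈ 2.807. Reject H₀.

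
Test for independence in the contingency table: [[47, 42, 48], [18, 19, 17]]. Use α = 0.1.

χ² = 0.403. df = 2, critical = 4.605. Fail to reject H₀. No evidence of dependence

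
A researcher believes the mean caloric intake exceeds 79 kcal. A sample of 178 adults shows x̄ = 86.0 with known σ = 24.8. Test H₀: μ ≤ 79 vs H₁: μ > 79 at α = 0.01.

z = 3.766. Critical value: 2.33. Reject H₀.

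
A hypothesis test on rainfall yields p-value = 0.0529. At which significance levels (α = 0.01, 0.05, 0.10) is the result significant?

p = 0.0529. Significant at: α = 0.1.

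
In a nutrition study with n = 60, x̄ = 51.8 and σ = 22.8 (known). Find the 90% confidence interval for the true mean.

CI = x̄ ± z*(σ/√n) = 51.8 ± 1.645(22.8/√60) = 51.8 ± 4.84 = (46.96, 56.64)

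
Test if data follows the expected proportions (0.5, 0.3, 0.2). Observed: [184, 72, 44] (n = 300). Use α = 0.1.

Expected: [150.0, 90.0, 60.0]. χ² = 15.573. df = 2, critical = 4.605. Reject H₀.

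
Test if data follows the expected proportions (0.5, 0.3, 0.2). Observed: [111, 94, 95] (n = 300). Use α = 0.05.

Expected: [150.0, 90.0, 60.0]. χ² = 30.734. df = 2, critical = 5.991. Reject H₀.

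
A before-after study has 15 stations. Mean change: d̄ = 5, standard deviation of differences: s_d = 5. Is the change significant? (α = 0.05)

t = d̄/(s_d/√n) = 5/(5/√15) = 3.873. df = 14, critical t = ±2.145. Reject H₀.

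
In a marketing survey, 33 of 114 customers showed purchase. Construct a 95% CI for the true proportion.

p̂ = 0.289. CI = p̂ ± z*√(p̂(1-p̂)/n) = (0.206, 0.373)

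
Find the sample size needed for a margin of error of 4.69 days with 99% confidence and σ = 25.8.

n = (z*σ/E)² = (2.576×25.8/4.69)² = 200.8 → n = 201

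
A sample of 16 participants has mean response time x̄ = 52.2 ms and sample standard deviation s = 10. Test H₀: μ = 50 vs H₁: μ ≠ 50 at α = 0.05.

t = (x̄ - μ₀)/(s/√n) = (52.2 - 50)/(10/√16) = 0.88. df = 15, critical t = ±2.131. Fail to reject H₀.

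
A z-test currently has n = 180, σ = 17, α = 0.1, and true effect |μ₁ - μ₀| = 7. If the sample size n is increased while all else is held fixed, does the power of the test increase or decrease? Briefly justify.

Power increases: a larger n shrinks the standard error σ/√n, moving the sampling distribution under H₁ further from the critical value.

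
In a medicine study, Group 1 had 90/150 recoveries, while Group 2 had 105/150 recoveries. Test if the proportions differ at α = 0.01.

p̂₁ = 0.6, p̂₂ = 0.7, pooled p̂ = 0.65. z = -1.816. Critical: ±2.576. Fail to reject H₀.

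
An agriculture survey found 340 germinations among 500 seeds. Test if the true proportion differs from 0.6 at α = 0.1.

p̂ = 0.68, p₀ = 0.6. z = (p̂ - p₀)/√(p₀(1-p₀)/n) = 3.651. Critical: ±1.645. Reject H₀.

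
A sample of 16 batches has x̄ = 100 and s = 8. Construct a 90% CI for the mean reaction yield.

CI = x̄ ± t*(s/√n) = 100 ± 1.753(8/√16) = (96.49, 103.51)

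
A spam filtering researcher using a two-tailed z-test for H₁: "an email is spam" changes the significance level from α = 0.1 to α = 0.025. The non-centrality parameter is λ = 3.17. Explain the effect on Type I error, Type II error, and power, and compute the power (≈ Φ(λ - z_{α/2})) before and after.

Decreasing α from 0.1 to 0.025:
• Type I error rate decreases (α is the Type I rate by definition).
• Critical value moves from z_{α/2} = 1.645 to 2.241, so power = Φ(λ - z_{α/2}) goes from Φ(3.17 - 1.645) = 0.936 to Φ(3.17 - 2.241) = 0.824.
• Type II error rate β = 1 - power therefore increases (0.064 → 0.176).
Appropriate when false positives are costly — here, a legitimate email is sent to the spam folder and the user misses it.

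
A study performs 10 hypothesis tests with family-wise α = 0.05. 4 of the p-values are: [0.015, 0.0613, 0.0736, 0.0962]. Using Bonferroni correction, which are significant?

Bonferroni α = 0.05/10 = 0.005. None of the given p-values are significant.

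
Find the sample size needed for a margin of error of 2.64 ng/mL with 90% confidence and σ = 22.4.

n = (z*σ/E)² = (1.645×22.4/2.64)² = 194.8 → n = 195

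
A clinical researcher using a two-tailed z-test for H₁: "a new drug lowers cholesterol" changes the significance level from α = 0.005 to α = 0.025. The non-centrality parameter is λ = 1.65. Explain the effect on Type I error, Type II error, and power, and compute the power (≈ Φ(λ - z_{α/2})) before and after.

Increasing α from 0.005 to 0.025:
• Type I error rate increases (α is the Type I rate by definition).
• Critical value moves from z_{α/2} = 2.807 to 2.241, so power = Φ(λ - z_{α/2}) goes from Φ(1.65 - 2.807) = 0.124 to Φ(1.65 - 2.241) = 0.277.
• Type II error rate β = 1 - power therefore decreases (0.876 → 0.723).
Appropriate when false negatives are costly — here, shelving an effective drug — patients miss out on a treatment that would have helped.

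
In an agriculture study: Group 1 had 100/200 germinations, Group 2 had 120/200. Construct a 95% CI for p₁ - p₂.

p̂₁ = 0.5, p̂₂ = 0.6. Difference = -0.1. CI = (-0.197, -0.003)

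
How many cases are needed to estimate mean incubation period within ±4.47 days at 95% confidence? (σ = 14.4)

n = (z*σ/E)² = (1.96×14.4/4.47)² = 39.9 → n = 40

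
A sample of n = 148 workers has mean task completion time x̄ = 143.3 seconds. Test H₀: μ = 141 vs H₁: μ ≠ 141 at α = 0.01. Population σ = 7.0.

z = (x̄ - μ₀)/(σ/√n) = (143.3 - 141)/(7.0/√148) = 3.997. Critical value: ±2.576. Since |3.997| > 2.576, Reject H₀.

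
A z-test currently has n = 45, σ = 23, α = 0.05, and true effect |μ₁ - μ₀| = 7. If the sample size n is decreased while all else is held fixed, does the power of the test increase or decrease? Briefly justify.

Power decreases: a smaller n inflates the standard error σ/√n, pulling the sampling distribution under H₁ back toward the critical value.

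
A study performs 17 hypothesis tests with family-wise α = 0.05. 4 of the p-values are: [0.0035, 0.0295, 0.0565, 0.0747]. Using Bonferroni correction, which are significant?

Bonferroni α = 0.05/17 = 0.00294. None of the given p-values are significant.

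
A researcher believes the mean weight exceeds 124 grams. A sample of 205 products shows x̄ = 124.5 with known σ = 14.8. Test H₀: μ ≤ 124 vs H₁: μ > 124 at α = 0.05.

z = 0.484. Critical value: 1.645. Fail to reject H₀.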